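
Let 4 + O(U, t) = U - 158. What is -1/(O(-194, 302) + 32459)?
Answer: -1/32103 ≈ -3.1150e-5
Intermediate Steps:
O(U, t) = -162 + U (O(U, t) = -4 + (U - 158) = -4 + (-158 + U) = -162 + U)
-1/(O(-194, 302) + 32459) = -1/((-162 - 194) + 32459) = -1/(-356 + 32459) = -1/32103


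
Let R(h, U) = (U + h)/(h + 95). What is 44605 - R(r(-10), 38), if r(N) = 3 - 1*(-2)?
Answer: 4460457/100 ≈ 44605.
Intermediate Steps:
r(N) = 5 (r(N) = 3 + 2 = 5)
R(h, U) = (U + h)/(95 + h)
44605 - R(r(-10), 38) = 44605 - (38 + 5)/(95 + 5) = 44605 - 43/100 = 4460457/100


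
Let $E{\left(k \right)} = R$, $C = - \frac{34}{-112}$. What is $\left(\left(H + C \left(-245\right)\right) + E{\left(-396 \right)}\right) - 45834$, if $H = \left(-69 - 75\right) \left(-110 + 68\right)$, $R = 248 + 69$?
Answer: $- \frac{316347}{8} \approx -39543.0$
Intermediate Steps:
$R = 317$
$C = \frac{17}{56}$ ($C = \left(-34\right) \left(- \frac{1}{112}\right) = \frac{17}{56} \approx 0.30357$)
$E{\left(k \right)} = 317$
$H = 6048$ ($H = \left(-144\right) \left(-42\right) = 6048$)
$\left(\left(H + C \left(-245\right)\right) + E{\left(-396 \right)}\right) - 45834 = \left(\left(6048 + \frac{17}{56} \left(-245\right)\right) + 317\right) - 45834 = \left(\left(6048 - \frac{595}{8}\right) + 317\right) - 45834 = \left(\frac{47789}{8} + 317\right) - 45834 = \frac{50325}{8} - 45834 = - \frac{316347}{8}$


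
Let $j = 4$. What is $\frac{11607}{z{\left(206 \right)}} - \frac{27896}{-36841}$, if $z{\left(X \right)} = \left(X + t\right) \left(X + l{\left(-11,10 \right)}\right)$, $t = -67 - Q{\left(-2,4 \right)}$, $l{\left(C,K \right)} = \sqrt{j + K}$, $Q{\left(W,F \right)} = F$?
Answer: $\frac{41307988907}{35164550295} - \frac{3869 \sqrt{14}}{1908990} \approx 1.1671$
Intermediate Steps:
$l{\left(C,K \right)} = \sqrt{4 + K}$
$t = -71$ ($t = -67 - 4 = -71$)
$z{\left(X \right)} = \left(-71 + X\right) \left(X + \sqrt{14}\right)$ ($z{\left(X \right)} = \left(X - 71\right) \left(X + \sqrt{4 + 10}\right) = \left(-71 + X\right) \left(X + \sqrt{14}\right)$)
$\frac{11607}{z{\left(206 \right)}} - \frac{27896}{-36841} = \frac{11607}{206^{2} - 14626 - 71 \sqrt{14} + 206 \sqrt{14}} - \frac{27896}{-36841} = \frac{11607}{42436 - 14626 - 71 \sqrt{14} + 206 \sqrt{14}} - - \frac{27896}{36841} = \frac{11607}{27810 + 135 \sqrt{14}} + \frac{27896}{36841} = \frac{27896}{36841} + \frac{11607}{27810 + 135 \sqrt{14}}$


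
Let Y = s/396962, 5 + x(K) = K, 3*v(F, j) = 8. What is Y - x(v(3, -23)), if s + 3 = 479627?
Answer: 2108803/595443 ≈ 3.5416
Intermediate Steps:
s = 479624 (s = -3 + 479627 = 479624)
v(F, j) = 8/3 (v(F, j) = (⅓)*8 = 8/3)
x(K) = -5 + K
Y = 239812/198481 (Y = 479624/396962 = 479624*(1/396962) = 239812/198481 ≈ 1.2082)
Y - x(v(3, -23)) = 239812/198481 - (-5 + 8/3) = 239812/198481 - 1*(-7/3) = 239812/198481 + 7/3 = 2108803/595443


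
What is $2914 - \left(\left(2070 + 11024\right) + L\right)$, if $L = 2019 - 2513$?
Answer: $-9686$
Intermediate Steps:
$L = -494$ ($L = 2019 - 2513 = -494$)
$2914 - \left(\left(2070 + 11024\right) + L\right) = 2914 - \left(\left(2070 + 11024\right) - 494\right) = 2914 - \left(13094 - 494\right) = 2914 - 12600 = -9686$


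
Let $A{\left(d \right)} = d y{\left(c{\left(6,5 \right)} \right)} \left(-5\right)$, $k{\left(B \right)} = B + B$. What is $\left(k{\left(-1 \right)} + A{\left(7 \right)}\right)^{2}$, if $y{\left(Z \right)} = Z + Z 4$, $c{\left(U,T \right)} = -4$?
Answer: $487204$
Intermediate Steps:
$y{\left(Z \right)} = 5 Z$ ($y{\left(Z \right)} = Z + 4 Z = 5 Z$)
$k{\left(B \right)} = 2 B$
$A{\left(d \right)} = 100 d$ ($A{\left(d \right)} = d 5 \left(-4\right) \left(-5\right) = d \left(-20\right) \left(-5\right) = - 20 d \left(-5\right) = 100 d$)
$\left(k{\left(-1 \right)} + A{\left(7 \right)}\right)^{2} = \left(2 \left(-1\right) + 100 \cdot 7\right)^{2} = \left(-2 + 700\right)^{2} = 698^{2} = 487204$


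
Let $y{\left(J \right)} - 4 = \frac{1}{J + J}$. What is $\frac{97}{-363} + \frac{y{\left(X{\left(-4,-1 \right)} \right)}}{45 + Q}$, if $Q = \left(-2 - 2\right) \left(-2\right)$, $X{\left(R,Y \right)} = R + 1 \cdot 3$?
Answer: $- \frac{7741}{38478} \approx -0.20118$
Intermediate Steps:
$X{\left(R,Y \right)} = 3 + R$ ($X{\left(R,Y \right)} = R + 3 = 3 + R$)
$y{\left(J \right)} = 4 + \frac{1}{2 J}$ ($y{\left(J \right)} = 4 + \frac{1}{J + J} = 4 + \frac{1}{2 J}$)
$Q = 8$ ($Q = \left(-2 - 2\right) \left(-2\right) = \left(-4\right) \left(-2\right) = 8$)
$\frac{97}{-363} + \frac{y{\left(X{\left(-4,-1 \right)} \right)}}{45 + Q} = \frac{97}{-363} + \frac{4 + \frac{1}{2 \left(3 - 4\right)}}{45 + 8} = 97 \left(- \frac{1}{363}\right) + \frac{4 + \frac{1}{2 \left(-1\right)}}{53} = - \frac{97}{363} + \left(4 + \frac{1}{2} \left(-1\right)\right) \frac{1}{53} = - \frac{97}{363} + \left(4 - \frac{1}{2}\right) \frac{1}{53} = - \frac{97}{363} + \frac{7}{2} \cdot \frac{1}{53} = - \frac{97}{363} + \frac{7}{106} = - \frac{7741}{38478}$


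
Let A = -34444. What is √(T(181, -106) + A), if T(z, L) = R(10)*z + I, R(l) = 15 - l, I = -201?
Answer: 2*I*√8435 ≈ 183.68*I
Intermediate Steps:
T(z, L) = -201 + 5*z (T(z, L) = (15 - 1*10)*z - 201 = (15 - 10)*z - 201 = 5*z - 201 = -201 + 5*z)
√(T(181, -106) + A) = √((-201 + 5*181) - 34444) = √((-201 + 905) - 34444) = √(704 - 34444) = √(-33740) = 2*I*√8435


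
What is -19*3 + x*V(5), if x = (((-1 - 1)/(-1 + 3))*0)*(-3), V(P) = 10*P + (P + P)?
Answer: -57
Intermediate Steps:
V(P) = 12*P (V(P) = 10*P + 2*P = 12*P)
x = 0 (x = (-2/2*0)*(-3) = (-2*1/2*0)*(-3) = -1*0*(-3) = 0*(-3) = 0)
-19*3 + x*V(5) = -19*3 + 0*(12*5) = -57 + 0*60 = -57 + 0 = -57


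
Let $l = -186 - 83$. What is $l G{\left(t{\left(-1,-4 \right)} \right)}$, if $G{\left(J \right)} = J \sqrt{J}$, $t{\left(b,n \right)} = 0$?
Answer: $0$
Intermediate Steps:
$G{\left(J \right)} = J^{\frac{3}{2}}$
$l = -269$
$l G{\left(t{\left(-1,-4 \right)} \right)} = - 269 \cdot 0^{\frac{3}{2}} = \left(-269\right) 0 = 0$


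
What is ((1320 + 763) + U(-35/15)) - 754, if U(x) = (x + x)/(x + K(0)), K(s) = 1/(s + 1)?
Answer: 2665/2 ≈ 1332.5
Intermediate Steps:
K(s) = 1/(1 + s)
U(x) = 2*x/(1 + x) (U(x) = (x + x)/(x + 1/(1 + 0)) = (2*x)/(x + 1/1) = (2*x)/(x + 1) = (2*x)/(1 + x) = 2*x/(1 + x))
((1320 + 763) + U(-35/15)) - 754 = ((1320 + 763) + 2*(-35/15)/(1 - 35/15)) - 754 = (2083 + 2*(-35*1/15)/(1 - 35*1/15)) - 754 = (2083 + 2*(-7/3)/(1 - 7/3)) - 754 = (2083 + 2*(-7/3)/(-4/3)) - 754 = (2083 + 2*(-7/3)*(-¾)) - 754 = (2083 + 7/2) - 754 = 4173/2 - 754 = 2665/2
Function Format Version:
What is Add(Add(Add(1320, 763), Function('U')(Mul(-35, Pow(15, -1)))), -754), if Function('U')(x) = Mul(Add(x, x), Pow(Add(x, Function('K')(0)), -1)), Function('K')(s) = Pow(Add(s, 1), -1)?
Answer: Rational(2665, 2) ≈ 1332.5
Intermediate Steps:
Function('K')(s) = Pow(Add(1, s), -1)
Function('U')(x) = Mul(2, x, Pow(Add(1, x), -1)) (Function('U')(x) = Mul(Add(x, x), Pow(Add(x, Pow(Add(1, 0), -1)), -1)) = Mul(Mul(2, x), Pow(Add(x, Pow(1, -1)), -1)) = Mul(Mul(2, x), Pow(Add(x, 1), -1)) = Mul(Mul(2, x), Pow(Add(1, x), -1)) = Mul(2, x, Pow(Add(1, x), -1)))
Add(Add(Add(1320, 763), Function('U')(Mul(-35, Pow(15, -1)))), -754) = Add(Add(Add(1320, 763), Mul(2, Mul(-35, Pow(15, -1)), Pow(Add(1, Mul(-35, Pow(15, -1))), -1))), -754) = Add(Add(2083, Mul(2, Mul(-35, Rational(1, 15)), Pow(Add(1, Mul(-35, Rational(1, 15))), -1))), -754) = Add(Add(2083, Mul(2, Rational(-7, 3), Pow(Add(1, Rational(-7, 3)), -1))), -754) = Add(Add(2083, Mul(2, Rational(-7, 3), Pow(Rational(-4, 3), -1))), -754) = Add(Add(2083, Mul(2, Rational(-7, 3), Rational(-3, 4))), -754) = Add(Add(2083, Rational(7, 2)), -754) = Add(Rational(4173, 2), -754) = Rational(2665, 2)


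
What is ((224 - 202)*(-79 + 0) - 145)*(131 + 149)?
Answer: -527240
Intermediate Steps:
((224 - 202)*(-79 + 0) - 145)*(131 + 149) = (22*(-79) - 145)*280 = (-1738 - 145)*280 = -1883*280 = -527240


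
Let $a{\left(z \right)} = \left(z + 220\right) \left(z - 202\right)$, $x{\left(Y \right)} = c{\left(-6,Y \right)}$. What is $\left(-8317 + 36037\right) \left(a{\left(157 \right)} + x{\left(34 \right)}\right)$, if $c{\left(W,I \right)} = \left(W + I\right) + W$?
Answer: $-469659960$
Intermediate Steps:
$c{\left(W,I \right)} = I + 2 W$ ($c{\left(W,I \right)} = \left(I + W\right) + W = I + 2 W$)
$x{\left(Y \right)} = -12 + Y$ ($x{\left(Y \right)} = Y + 2 \left(-6\right) = Y - 12 = -12 + Y$)
$a{\left(z \right)} = \left(-202 + z\right) \left(220 + z\right)$ ($a{\left(z \right)} = \left(220 + z\right) \left(-202 + z\right) = \left(-202 + z\right) \left(220 + z\right)$)
$\left(-8317 + 36037\right) \left(a{\left(157 \right)} + x{\left(34 \right)}\right) = \left(-8317 + 36037\right) \left(\left(-44440 + 157^{2} + 18 \cdot 157\right) + \left(-12 + 34\right)\right) = 27720 \left(\left(-44440 + 24649 + 2826\right) + 22\right) = 27720 \left(-16965 + 22\right) = 27720 \left(-16943\right) = -469659960$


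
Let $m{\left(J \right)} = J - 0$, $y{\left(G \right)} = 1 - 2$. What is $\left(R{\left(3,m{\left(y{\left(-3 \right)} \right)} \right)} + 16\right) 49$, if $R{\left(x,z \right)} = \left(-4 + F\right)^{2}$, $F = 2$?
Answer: $980$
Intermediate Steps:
$y{\left(G \right)} = -1$
$m{\left(J \right)} = J$ ($m{\left(J \right)} = J + 0 = J$)
$R{\left(x,z \right)} = 4$ ($R{\left(x,z \right)} = \left(-4 + 2\right)^{2} = \left(-2\right)^{2} = 4$)
$\left(R{\left(3,m{\left(y{\left(-3 \right)} \right)} \right)} + 16\right) 49 = \left(4 + 16\right) 49 = 20 \cdot 49 = 980$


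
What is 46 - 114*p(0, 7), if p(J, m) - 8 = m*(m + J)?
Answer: -6452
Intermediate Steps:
p(J, m) = 8 + m*(J + m) (p(J, m) = 8 + m*(m + J) = 8 + m*(J + m))
46 - 114*p(0, 7) = 46 - 114*(8 + 7² + 0*7) = 46 - 114*(8 + 49 + 0) = 46 - 114*57 = 46 - 6498 = -6452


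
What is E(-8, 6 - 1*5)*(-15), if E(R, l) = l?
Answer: -15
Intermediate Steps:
E(-8, 6 - 1*5)*(-15) = (6 - 1*5)*(-15) = (6 - 5)*(-15) = 1*(-15) = -15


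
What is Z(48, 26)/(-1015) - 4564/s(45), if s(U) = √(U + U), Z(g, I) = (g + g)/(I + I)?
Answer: -24/13195 - 2282*√10/15 ≈ -481.09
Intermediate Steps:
Z(g, I) = g/I (Z(g, I) = (2*g)/((2*I)) = (2*g)*(1/(2*I)) = g/I)
s(U) = √2*√U (s(U) = √(2*U) = √2*√U)
Z(48, 26)/(-1015) - 4564/s(45) = (48/26)/(-1015) - 4564*√10/30 = (48*(1/26))*(-1/1015) - 4564*√10/30 = (24/13)*(-1/1015) - 4564*√10/30 = -24/13195 - 2282*√10/15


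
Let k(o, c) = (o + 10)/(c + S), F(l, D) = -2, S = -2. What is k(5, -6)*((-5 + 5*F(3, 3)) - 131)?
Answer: 1095/4 ≈ 273.75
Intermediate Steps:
k(o, c) = (10 + o)/(-2 + c) (k(o, c) = (o + 10)/(c - 2) = (10 + o)/(-2 + c))
k(5, -6)*((-5 + 5*F(3, 3)) - 131) = ((10 + 5)/(-2 - 6))*((-5 + 5*(-2)) - 131) = (15/(-8))*((-5 - 10) - 131) = (-⅛*15)*(-15 - 131) = -15/8*(-146) = 1095/4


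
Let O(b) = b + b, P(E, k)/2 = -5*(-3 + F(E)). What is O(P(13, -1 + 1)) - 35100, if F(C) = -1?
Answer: -35020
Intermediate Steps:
P(E, k) = 40 (P(E, k) = 2*(-5*(-3 - 1)) = 2*(-5*(-4)) = 2*20 = 40)
O(b) = 2*b
O(P(13, -1 + 1)) - 35100 = 2*40 - 35100 = 80 - 35100 = -35020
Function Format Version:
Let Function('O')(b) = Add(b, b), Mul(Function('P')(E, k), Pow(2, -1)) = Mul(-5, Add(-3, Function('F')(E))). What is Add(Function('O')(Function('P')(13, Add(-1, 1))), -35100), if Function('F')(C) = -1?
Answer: -35020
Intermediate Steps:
Function('P')(E, k) = 40 (Function('P')(E, k) = Mul(2, Mul(-5, Add(-3, -1))) = Mul(2, Mul(-5, -4)) = Mul(2, 20) = 40)
Function('O')(b) = Mul(2, b)
Add(Function('O')(Function('P')(13, Add(-1, 1))), -35100) = Add(Mul(2, 40), -35100) = Add(80, -35100) = -35020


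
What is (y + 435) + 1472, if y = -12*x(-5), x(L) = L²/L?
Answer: 1967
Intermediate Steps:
x(L) = L
y = 60 (y = -12*(-5) = 60)
(y + 435) + 1472 = (60 + 435) + 1472 = 495 + 1472 = 1967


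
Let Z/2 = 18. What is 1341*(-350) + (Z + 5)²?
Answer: -467669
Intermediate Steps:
Z = 36 (Z = 2*18 = 36)
1341*(-350) + (Z + 5)² = 1341*(-350) + (36 + 5)² = -469350 + 41² = -469350 + 1681 = -467669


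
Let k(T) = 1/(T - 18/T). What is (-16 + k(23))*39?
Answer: -317967/511 ≈ -622.24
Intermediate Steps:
(-16 + k(23))*39 = (-16 + 23/(-18 + 23**2))*39 = (-16 + 23/(-18 + 529))*39 = (-16 + 23/511)*39 = -8153/511*39 = -317967/511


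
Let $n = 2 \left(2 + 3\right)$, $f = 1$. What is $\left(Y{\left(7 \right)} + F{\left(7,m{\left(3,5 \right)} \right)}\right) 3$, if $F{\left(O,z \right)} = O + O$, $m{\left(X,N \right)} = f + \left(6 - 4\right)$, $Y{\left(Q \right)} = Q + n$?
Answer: $93$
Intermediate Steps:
$n = 10$ ($n = 2 \cdot 5 = 10$)
$Y{\left(Q \right)} = 10 + Q$ ($Y{\left(Q \right)} = Q + 10 = 10 + Q$)
$m{\left(X,N \right)} = 3$ ($m{\left(X,N \right)} = 1 + \left(6 - 4\right) = 1 + 2 = 3$)
$F{\left(O,z \right)} = 2 O$
$\left(Y{\left(7 \right)} + F{\left(7,m{\left(3,5 \right)} \right)}\right) 3 = \left(\left(10 + 7\right) + 2 \cdot 7\right) 3 = \left(17 + 14\right) 3 = 31 \cdot 3 = 93$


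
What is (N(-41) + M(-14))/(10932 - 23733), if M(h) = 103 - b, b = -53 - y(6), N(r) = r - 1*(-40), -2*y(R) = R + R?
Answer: -149/12801 ≈ -0.011640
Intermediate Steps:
y(R) = -R (y(R) = -(R + R)/2 = -R)
N(r) = 40 + r (N(r) = r + 40 = 40 + r)
b = -47 (b = -53 - (-1)*6 = -53 - 1*(-6) = -53 + 6 = -47)
M(h) = 150 (M(h) = 103 - 1*(-47) = 103 + 47 = 150)
(N(-41) + M(-14))/(10932 - 23733) = ((40 - 41) + 150)/(10932 - 23733) = (-1 + 150)/(-12801) = 149*(-1/12801) = -149/12801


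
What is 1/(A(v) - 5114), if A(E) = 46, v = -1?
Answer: -1/5068 ≈ -0.00019732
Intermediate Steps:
1/(A(v) - 5114) = 1/(46 - 5114) = 1/(-5068) = -1/5068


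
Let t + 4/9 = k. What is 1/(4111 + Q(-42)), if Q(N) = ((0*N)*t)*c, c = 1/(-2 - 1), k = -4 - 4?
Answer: 1/4111 ≈ 0.00024325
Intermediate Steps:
k = -8
t = -76/9 (t = -4/9 - 8 = -76/9 ≈ -8.4444)
c = -⅓ (c = 1/(-3) = -⅓ ≈ -0.33333)
Q(N) = 0 (Q(N) = ((0*N)*(-76/9))*(-⅓) = (0*(-76/9))*(-⅓) = 0*(-⅓) = 0)
1/(4111 + Q(-42)) = 1/(4111 + 0) = 1/4111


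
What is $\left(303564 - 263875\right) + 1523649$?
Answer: $1563338$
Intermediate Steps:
$\left(303564 - 263875\right) + 1523649 = 39689 + 1523649 = 1563338$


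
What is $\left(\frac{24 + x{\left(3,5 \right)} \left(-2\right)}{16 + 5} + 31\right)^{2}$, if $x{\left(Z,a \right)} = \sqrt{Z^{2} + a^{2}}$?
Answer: $\frac{455761}{441} - \frac{300 \sqrt{34}}{49} \approx 997.77$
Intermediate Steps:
$\left(\frac{24 + x{\left(3,5 \right)} \left(-2\right)}{16 + 5} + 31\right)^{2} = \left(\frac{24 + \sqrt{3^{2} + 5^{2}} \left(-2\right)}{16 + 5} + 31\right)^{2} = \left(\frac{24 + \sqrt{9 + 25} \left(-2\right)}{21} + 31\right)^{2} = \left(\left(24 + \sqrt{34} \left(-2\right)\right) \frac{1}{21} + 31\right)^{2} = \left(\left(24 - 2 \sqrt{34}\right) \frac{1}{21} + 31\right)^{2} = \left(\left(\frac{8}{7} - \frac{2 \sqrt{34}}{21}\right) + 31\right)^{2} = \left(\frac{225}{7} - \frac{2 \sqrt{34}}{21}\right)^{2}$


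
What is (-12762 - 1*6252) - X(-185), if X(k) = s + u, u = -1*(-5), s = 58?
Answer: -19077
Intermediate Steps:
u = 5
X(k) = 63 (X(k) = 58 + 5 = 63)
(-12762 - 1*6252) - X(-185) = (-12762 - 1*6252) - 1*63 = (-12762 - 6252) - 63 = -19014 - 63 = -19077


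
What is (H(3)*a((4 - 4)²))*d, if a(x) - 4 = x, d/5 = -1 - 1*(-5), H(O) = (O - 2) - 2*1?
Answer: -80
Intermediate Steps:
H(O) = -4 + O (H(O) = (-2 + O) - 2 = -4 + O)
d = 20 (d = 5*(-1 - 1*(-5)) = 5*(-1 + 5) = 5*4 = 20)
a(x) = 4 + x
(H(3)*a((4 - 4)²))*d = ((-4 + 3)*(4 + (4 - 4)²))*20 = -(4 + 0²)*20 = -(4 + 0)*20 = -1*4*20 = -4*20 = -80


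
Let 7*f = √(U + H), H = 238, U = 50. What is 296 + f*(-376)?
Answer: 296 - 4512*√2/7 ≈ -615.56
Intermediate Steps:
f = 12*√2/7 (f = √(50 + 238)/7 = √288/7 = (12*√2)/7 = 12*√2/7 ≈ 2.4244)
296 + f*(-376) = 296 + (12*√2/7)*(-376) = 296 - 4512*√2/7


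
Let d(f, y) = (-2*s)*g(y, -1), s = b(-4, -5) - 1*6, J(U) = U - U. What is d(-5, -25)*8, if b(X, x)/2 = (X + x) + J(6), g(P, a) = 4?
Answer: 1536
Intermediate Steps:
J(U) = 0
b(X, x) = 2*X + 2*x (b(X, x) = 2*((X + x) + 0) = 2*(X + x) = 2*X + 2*x)
s = -24 (s = (2*(-4) + 2*(-5)) - 1*6 = (-8 - 10) - 6 = -18 - 6 = -24)
d(f, y) = 192 (d(f, y) = -2*(-24)*4 = 48*4 = 192)
d(-5, -25)*8 = 192*8 = 1536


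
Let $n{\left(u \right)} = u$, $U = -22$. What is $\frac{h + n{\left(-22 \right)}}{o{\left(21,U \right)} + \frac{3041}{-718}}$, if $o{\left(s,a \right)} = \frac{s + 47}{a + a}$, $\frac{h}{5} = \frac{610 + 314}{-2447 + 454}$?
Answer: $\frac{382784468}{90994401} \approx 4.2067$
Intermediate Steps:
$h = - \frac{4620}{1993}$ ($h = 5 \frac{610 + 314}{-2447 + 454} = 5 \frac{924}{-1993} = 5 \cdot 924 \left(- \frac{1}{1993}\right) = 5 \left(- \frac{924}{1993}\right) = - \frac{4620}{1993} \approx -2.3181$)
$o{\left(s,a \right)} = \frac{47 + s}{2 a}$
$\frac{h + n{\left(-22 \right)}}{o{\left(21,U \right)} + \frac{3041}{-718}} = \frac{- \frac{4620}{1993} - 22}{\frac{47 + 21}{2 \left(-22\right)} + \frac{3041}{-718}} = - \frac{48466}{1993 \left(\frac{1}{2} \left(- \frac{1}{22}\right) 68 + 3041 \left(- \frac{1}{718}\right)\right)} = - \frac{48466}{1993 \left(- \frac{17}{11} - \frac{3041}{718}\right)} = - \frac{48466}{1993 \left(- \frac{45657}{7898}\right)} = \left(- \frac{48466}{1993}\right) \left(- \frac{7898}{45657}\right) = \frac{382784468}{90994401}$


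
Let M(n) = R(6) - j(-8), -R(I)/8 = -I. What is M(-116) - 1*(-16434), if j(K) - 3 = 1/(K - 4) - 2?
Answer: 197773/12 ≈ 16481.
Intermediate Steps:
R(I) = 8*I (R(I) = -(-8)*I = 8*I)
j(K) = 1 + 1/(-4 + K) (j(K) = 3 + (1/(K - 4) - 2) = 3 + (1/(-4 + K) - 2) = 3 + (-2 + 1/(-4 + K)) = 1 + 1/(-4 + K))
M(n) = 565/12 (M(n) = 8*6 - (-3 - 8)/(-4 - 8) = 48 - (-11)/(-12) = 48 - (-1)*(-11)/12 = 48 - 1*11/12 = 48 - 11/12 = 565/12)
M(-116) - 1*(-16434) = 565/12 - 1*(-16434) = 565/12 + 16434 = 197773/12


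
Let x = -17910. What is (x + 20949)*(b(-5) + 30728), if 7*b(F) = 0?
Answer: 93382392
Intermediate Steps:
b(F) = 0 (b(F) = (⅐)*0 = 0)
(x + 20949)*(b(-5) + 30728) = (-17910 + 20949)*(0 + 30728) = 3039*30728 = 93382392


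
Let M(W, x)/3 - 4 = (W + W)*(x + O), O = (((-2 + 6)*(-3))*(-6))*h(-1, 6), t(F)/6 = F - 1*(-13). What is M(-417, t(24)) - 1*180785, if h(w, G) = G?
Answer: -1817081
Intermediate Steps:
t(F) = 78 + 6*F (t(F) = 6*(F - 1*(-13)) = 6*(F + 13) = 6*(13 + F) = 78 + 6*F)
O = 432 (O = (((-2 + 6)*(-3))*(-6))*6 = ((4*(-3))*(-6))*6 = -12*(-6)*6 = 72*6 = 432)
M(W, x) = 12 + 6*W*(432 + x) (M(W, x) = 12 + 3*((W + W)*(x + 432)) = 12 + 3*((2*W)*(432 + x)) = 12 + 3*(2*W*(432 + x)) = 12 + 6*W*(432 + x))
M(-417, t(24)) - 1*180785 = (12 + 2592*(-417) + 6*(-417)*(78 + 6*24)) - 1*180785 = (12 - 1080864 + 6*(-417)*(78 + 144)) - 180785 = (12 - 1080864 + 6*(-417)*222) - 180785 = (12 - 1080864 - 555444) - 180785 = -1636296 - 180785 = -1817081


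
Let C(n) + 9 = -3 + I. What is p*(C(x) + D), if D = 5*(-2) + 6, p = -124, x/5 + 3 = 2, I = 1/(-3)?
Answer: 6076/3 ≈ 2025.3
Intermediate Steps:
I = -1/3 (I = 1*(-1/3) = -1/3 ≈ -0.33333)
x = -5 (x = -15 + 5*2 = -15 + 10 = -5)
D = -4 (D = -10 + 6 = -4)
C(n) = -37/3 (C(n) = -9 + (-3 - 1/3) = -9 - 10/3 = -37/3)
p*(C(x) + D) = -124*(-37/3 - 4) = -124*(-49/3) = 6076/3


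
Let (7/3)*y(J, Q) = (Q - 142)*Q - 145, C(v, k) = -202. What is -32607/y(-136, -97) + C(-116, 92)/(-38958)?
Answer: -1479693919/448757202 ≈ -3.2973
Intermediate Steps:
y(J, Q) = -435/7 + 3*Q*(-142 + Q)/7 (y(J, Q) = 3*((Q - 142)*Q - 145)/7 = 3*((-142 + Q)*Q - 145)/7 = 3*(Q*(-142 + Q) - 145)/7 = 3*(-145 + Q*(-142 + Q))/7 = -435/7 + 3*Q*(-142 + Q)/7)
-32607/y(-136, -97) + C(-116, 92)/(-38958) = -32607/(-435/7 - 426/7*(-97) + (3/7)*(-97)**2) - 202/(-38958) = -32607/(-435/7 + 41322/7 + (3/7)*9409) - 202*(-1/38958) = -32607/(-435/7 + 41322/7 + 28227/7) + 101/19479 = -32607/69114/7 + 101/19479 = -32607*7/69114 + 101/19479 = -76083/23038 + 101/19479 = -1479693919/448757202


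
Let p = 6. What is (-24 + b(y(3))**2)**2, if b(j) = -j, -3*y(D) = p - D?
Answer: 529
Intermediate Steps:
y(D) = -2 + D/3 (y(D) = -(6 - D)/3 = -2 + D/3)
(-24 + b(y(3))**2)**2 = (-24 + (-(-2 + (1/3)*3))**2)**2 = (-24 + (-(-2 + 1))**2)**2 = (-24 + (-1*(-1))**2)**2 = (-24 + 1**2)**2 = (-24 + 1)**2 = (-23)**2 = 529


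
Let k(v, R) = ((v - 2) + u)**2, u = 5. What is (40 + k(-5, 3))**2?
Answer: 1936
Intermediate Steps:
k(v, R) = (3 + v)**2 (k(v, R) = ((v - 2) + 5)**2 = ((-2 + v) + 5)**2 = (3 + v)**2)
(40 + k(-5, 3))**2 = (40 + (3 - 5)**2)**2 = (40 + (-2)**2)**2 = (40 + 4)**2 = 44**2 = 1936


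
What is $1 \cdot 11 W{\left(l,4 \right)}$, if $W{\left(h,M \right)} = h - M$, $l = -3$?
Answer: $-77$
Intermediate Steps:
$1 \cdot 11 W{\left(l,4 \right)} = 1 \cdot 11 \left(-3 - 4\right) = 11 \left(-3 - 4\right) = 11 \left(-7\right) = -77$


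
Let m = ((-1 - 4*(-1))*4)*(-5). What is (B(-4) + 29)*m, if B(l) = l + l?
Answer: -1260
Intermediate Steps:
m = -60 (m = ((-1 + 4)*4)*(-5) = (3*4)*(-5) = 12*(-5) = -60)
B(l) = 2*l
(B(-4) + 29)*m = (2*(-4) + 29)*(-60) = (-8 + 29)*(-60) = 21*(-60) = -1260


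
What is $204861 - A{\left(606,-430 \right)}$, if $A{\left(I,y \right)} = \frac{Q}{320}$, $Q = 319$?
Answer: $\frac{65555201}{320} \approx 2.0486 \cdot 10^{5}$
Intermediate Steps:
$A{\left(I,y \right)} = \frac{319}{320}$
$204861 - A{\left(606,-430 \right)} = 204861 - \frac{319}{320} = \frac{65555201}{320}$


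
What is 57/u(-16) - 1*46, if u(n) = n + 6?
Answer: -517/10 ≈ -51.700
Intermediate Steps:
u(n) = 6 + n
57/u(-16) - 1*46 = 57/(6 - 16) - 1*46 = 57/(-10) - 46 = 57*(-⅒) - 46 = -57/10 - 46 = -517/10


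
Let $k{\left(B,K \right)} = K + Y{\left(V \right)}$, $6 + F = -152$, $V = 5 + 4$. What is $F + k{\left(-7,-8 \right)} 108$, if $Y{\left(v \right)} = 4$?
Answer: $-590$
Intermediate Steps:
$V = 9$
$F = -158$ ($F = -6 - 152 = -158$)
$k{\left(B,K \right)} = 4 + K$ ($k{\left(B,K \right)} = K + 4 = 4 + K$)
$F + k{\left(-7,-8 \right)} 108 = -158 + \left(4 - 8\right) 108 = -158 - 432 = -590$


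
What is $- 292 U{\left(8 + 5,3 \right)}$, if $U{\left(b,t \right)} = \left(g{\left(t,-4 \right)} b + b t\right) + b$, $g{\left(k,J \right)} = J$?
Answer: $0$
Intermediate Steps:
$U{\left(b,t \right)} = - 3 b + b t$ ($U{\left(b,t \right)} = \left(- 4 b + b t\right) + b = - 3 b + b t$)
$- 292 U{\left(8 + 5,3 \right)} = - 292 \left(8 + 5\right) \left(-3 + 3\right) = - 292 \cdot 13 \cdot 0 = \left(-292\right) 0 = 0$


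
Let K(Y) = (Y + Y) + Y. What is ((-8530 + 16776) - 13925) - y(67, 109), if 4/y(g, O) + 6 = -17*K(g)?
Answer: -19439213/3423 ≈ -5679.0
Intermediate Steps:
K(Y) = 3*Y (K(Y) = 2*Y + Y = 3*Y)
y(g, O) = 4/(-6 - 51*g)
((-8530 + 16776) - 13925) - y(67, 109) = ((-8530 + 16776) - 13925) - (-4)/(6 + 51*67) = (8246 - 13925) - (-4)/(6 + 3417) = -5679 - (-4)/3423 = -5679 - 1*(-4/3423) = -5679 + 4/3423 = -19439213/3423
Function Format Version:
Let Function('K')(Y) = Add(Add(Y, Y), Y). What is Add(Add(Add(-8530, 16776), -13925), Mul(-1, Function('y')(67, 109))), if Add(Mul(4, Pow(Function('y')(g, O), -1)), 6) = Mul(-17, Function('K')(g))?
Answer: Rational(-19439213, 3423) ≈ -5679.0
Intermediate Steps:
Function('K')(Y) = Mul(3, Y) (Function('K')(Y) = Add(Mul(2, Y), Y) = Mul(3, Y))
Function('y')(g, O) = Mul(4, Pow(Add(-6, Mul(-51, g)), -1)) (Function('y')(g, O) = Mul(4, Pow(Add(-6, Mul(-17, Mul(3, g))), -1)) = Mul(4, Pow(Add(-6, Mul(-51, g)), -1)))
Add(Add(Add(-8530, 16776), -13925), Mul(-1, Function('y')(67, 109))) = Add(Add(Add(-8530, 16776), -13925), Mul(-1, Mul(-4, Pow(Add(6, Mul(51, 67)), -1)))) = Add(Add(8246, -13925), Mul(-1, Mul(-4, Pow(Add(6, 3417), -1)))) = Add(-5679, Mul(-1, Mul(-4, Pow(3423, -1)))) = Add(-5679, Mul(-1, Mul(-4, Rational(1, 3423)))) = Add(-5679, Mul(-1, Rational(-4, 3423))) = Add(-5679, Rational(4, 3423)) = Rational(-19439213, 3423)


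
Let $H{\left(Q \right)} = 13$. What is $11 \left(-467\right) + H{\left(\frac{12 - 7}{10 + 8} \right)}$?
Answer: $-5124$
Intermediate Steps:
$11 \left(-467\right) + H{\left(\frac{12 - 7}{10 + 8} \right)} = 11 \left(-467\right) + 13 = -5137 + 13 = -5124$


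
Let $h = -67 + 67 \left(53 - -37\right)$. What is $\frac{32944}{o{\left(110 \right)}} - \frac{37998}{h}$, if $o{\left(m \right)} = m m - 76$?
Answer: $- \frac{32555360}{8962389} \approx -3.6324$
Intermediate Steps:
$h = 5963$ ($h = -67 + 67 \left(53 + 37\right) = -67 + 67 \cdot 90 = -67 + 6030 = 5963$)
$o{\left(m \right)} = -76 + m^{2}$ ($o{\left(m \right)} = m^{2} - 76 = -76 + m^{2}$)
$\frac{32944}{o{\left(110 \right)}} - \frac{37998}{h} = \frac{32944}{-76 + 110^{2}} - \frac{37998}{5963} = \frac{32944}{-76 + 12100} - \frac{37998}{5963} = \frac{32944}{12024} - \frac{37998}{5963} = 32944 \cdot \frac{1}{12024} - \frac{37998}{5963} = \frac{4118}{1503} - \frac{37998}{5963} = - \frac{32555360}{8962389}$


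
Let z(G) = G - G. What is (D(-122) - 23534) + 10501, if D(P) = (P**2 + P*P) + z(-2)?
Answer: 16735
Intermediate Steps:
z(G) = 0
D(P) = 2*P**2 (D(P) = (P**2 + P*P) + 0 = (P**2 + P**2) + 0 = 2*P**2 + 0 = 2*P**2)
(D(-122) - 23534) + 10501 = (2*(-122)**2 - 23534) + 10501 = (2*14884 - 23534) + 10501 = (29768 - 23534) + 10501 = 6234 + 10501 = 16735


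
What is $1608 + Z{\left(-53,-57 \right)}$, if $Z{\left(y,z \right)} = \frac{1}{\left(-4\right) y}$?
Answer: $\frac{340897}{212} \approx 1608.0$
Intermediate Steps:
$Z{\left(y,z \right)} = - \frac{1}{4 y}$
$1608 + Z{\left(-53,-57 \right)} = 1608 - \frac{1}{4 \left(-53\right)} = 1608 - - \frac{1}{212} = 1608 + \frac{1}{212} = \frac{340897}{212}$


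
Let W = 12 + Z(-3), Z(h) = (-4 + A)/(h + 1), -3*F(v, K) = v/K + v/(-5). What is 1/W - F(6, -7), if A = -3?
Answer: -674/1085 ≈ -0.62120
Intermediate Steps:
F(v, K) = v/15 - v/(3*K) (F(v, K) = -(v/K + v/(-5))/3 = -(v/K + v*(-⅕))/3 = -(v/K - v/5)/3 = -(-v/5 + v/K)/3 = v/15 - v/(3*K))
Z(h) = -7/(1 + h) (Z(h) = (-4 - 3)/(h + 1) = -7/(1 + h))
W = 31/2 (W = 12 - 7/(1 - 3) = 12 - 7/(-2) = 12 - 7*(-½) = 12 + 7/2 = 31/2 ≈ 15.500)
1/W - F(6, -7) = 1/(31/2) - 6*(-5 - 7)/(15*(-7)) = 2/31 - 6*(-1)*(-12)/(15*7) = 2/31 - 1*24/35 = 2/31 - 24/35 = -674/1085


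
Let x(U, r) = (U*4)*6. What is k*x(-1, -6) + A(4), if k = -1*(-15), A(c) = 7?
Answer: -353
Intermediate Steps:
x(U, r) = 24*U (x(U, r) = (4*U)*6 = 24*U)
k = 15
k*x(-1, -6) + A(4) = 15*(24*(-1)) + 7 = 15*(-24) + 7 = -360 + 7 = -353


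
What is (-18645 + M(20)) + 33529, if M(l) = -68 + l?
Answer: 14836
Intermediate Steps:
(-18645 + M(20)) + 33529 = (-18645 + (-68 + 20)) + 33529 = (-18645 - 48) + 33529 = -18693 + 33529 = 14836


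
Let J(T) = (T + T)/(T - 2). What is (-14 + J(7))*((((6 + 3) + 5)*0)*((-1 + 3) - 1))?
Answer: 0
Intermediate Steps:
J(T) = 2*T/(-2 + T) (J(T) = (2*T)/(-2 + T) = 2*T/(-2 + T))
(-14 + J(7))*((((6 + 3) + 5)*0)*((-1 + 3) - 1)) = (-14 + 2*7/(-2 + 7))*((((6 + 3) + 5)*0)*((-1 + 3) - 1)) = (-14 + 2*7/5)*(((9 + 5)*0)*(2 - 1)) = (-14 + 2*7*(⅕))*((14*0)*1) = (-14 + 14/5)*(0*1) = -56/5*0 = 0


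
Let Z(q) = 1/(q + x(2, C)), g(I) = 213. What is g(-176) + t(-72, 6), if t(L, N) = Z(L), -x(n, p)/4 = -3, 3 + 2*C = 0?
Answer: 12779/60 ≈ 212.98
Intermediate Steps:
C = -3/2 (C = -3/2 + (½)*0 = -3/2 + 0 = -3/2 ≈ -1.5000)
x(n, p) = 12 (x(n, p) = -4*(-3) = 12)
Z(q) = 1/(12 + q) (Z(q) = 1/(q + 12) = 1/(12 + q))
t(L, N) = 1/(12 + L)
g(-176) + t(-72, 6) = 213 + 1/(12 - 72) = 213 + 1/(-60) = 213 - 1/60 = 12779/60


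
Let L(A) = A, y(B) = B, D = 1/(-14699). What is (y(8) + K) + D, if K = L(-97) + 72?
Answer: -249884/14699 ≈ -17.000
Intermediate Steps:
D = -1/14699 ≈ -6.8032e-5
K = -25 (K = -97 + 72 = -25)
(y(8) + K) + D = (8 - 25) - 1/14699 = -17 - 1/14699 = -249884/14699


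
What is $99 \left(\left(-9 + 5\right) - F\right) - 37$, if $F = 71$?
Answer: $-7462$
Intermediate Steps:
$99 \left(\left(-9 + 5\right) - F\right) - 37 = 99 \left(\left(-9 + 5\right) - 71\right) - 37 = 99 \left(-4 - 71\right) - 37 = 99 \left(-75\right) - 37 = -7425 - 37 = -7462$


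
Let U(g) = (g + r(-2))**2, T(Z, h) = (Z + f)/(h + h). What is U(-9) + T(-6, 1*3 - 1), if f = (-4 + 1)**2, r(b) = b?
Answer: 487/4 ≈ 121.75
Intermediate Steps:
f = 9 (f = (-3)**2 = 9)
T(Z, h) = (9 + Z)/(2*h) (T(Z, h) = (Z + 9)/(h + h) = (9 + Z)/((2*h)) = (9 + Z)*(1/(2*h)) = (9 + Z)/(2*h))
U(g) = (-2 + g)**2 (U(g) = (g - 2)**2 = (-2 + g)**2)
U(-9) + T(-6, 1*3 - 1) = (-2 - 9)**2 + (9 - 6)/(2*(1*3 - 1)) = (-11)**2 + (1/2)*3/(3 - 1) = 121 + (1/2)*3/2 = 121 + (1/2)*(1/2)*3 = 121 + 3/4 = 487/4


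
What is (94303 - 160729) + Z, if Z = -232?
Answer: -66658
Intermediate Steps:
(94303 - 160729) + Z = (94303 - 160729) - 232 = -66426 - 232 = -66658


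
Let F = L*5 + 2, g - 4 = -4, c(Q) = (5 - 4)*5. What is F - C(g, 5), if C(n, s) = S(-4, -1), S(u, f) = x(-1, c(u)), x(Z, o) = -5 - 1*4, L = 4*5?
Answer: 111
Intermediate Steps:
c(Q) = 5 (c(Q) = 1*5 = 5)
L = 20
g = 0 (g = 4 - 4 = 0)
x(Z, o) = -9 (x(Z, o) = -5 - 4 = -9)
S(u, f) = -9
C(n, s) = -9
F = 102 (F = 20*5 + 2 = 100 + 2 = 102)
F - C(g, 5) = 102 - 1*(-9) = 102 + 9 = 111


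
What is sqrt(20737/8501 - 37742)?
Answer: I*sqrt(2727324866505)/8501 ≈ 194.27*I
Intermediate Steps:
sqrt(20737/8501 - 37742) = sqrt(-320824005/8501) = I*sqrt(2727324866505)/8501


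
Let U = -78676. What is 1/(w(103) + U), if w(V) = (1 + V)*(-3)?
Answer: -1/78988 ≈ -1.2660e-5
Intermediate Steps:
w(V) = -3 - 3*V
1/(w(103) + U) = 1/((-3 - 3*103) - 78676) = 1/((-3 - 309) - 78676) = 1/(-312 - 78676) = 1/(-78988) = -1/78988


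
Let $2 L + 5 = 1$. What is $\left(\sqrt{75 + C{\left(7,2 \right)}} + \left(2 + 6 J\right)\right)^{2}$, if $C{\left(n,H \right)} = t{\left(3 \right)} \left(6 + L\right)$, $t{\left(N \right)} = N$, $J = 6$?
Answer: $\left(38 + \sqrt{87}\right)^{2} \approx 2239.9$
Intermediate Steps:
$L = -2$ ($L = - \frac{5}{2} + \frac{1}{2} \cdot 1 = - \frac{5}{2} + \frac{1}{2} = -2$)
$C{\left(n,H \right)} = 12$ ($C{\left(n,H \right)} = 3 \left(6 - 2\right) = 3 \cdot 4 = 12$)
$\left(\sqrt{75 + C{\left(7,2 \right)}} + \left(2 + 6 J\right)\right)^{2} = \left(\sqrt{75 + 12} + \left(2 + 6 \cdot 6\right)\right)^{2} = \left(\sqrt{87} + \left(2 + 36\right)\right)^{2} = \left(\sqrt{87} + 38\right)^{2} = \left(38 + \sqrt{87}\right)^{2}$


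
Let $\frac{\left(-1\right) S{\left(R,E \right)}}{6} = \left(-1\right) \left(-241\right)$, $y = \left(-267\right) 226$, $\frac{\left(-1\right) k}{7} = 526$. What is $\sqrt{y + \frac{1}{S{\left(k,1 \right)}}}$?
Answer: $\frac{i \sqrt{126170054718}}{1446} \approx 245.65 i$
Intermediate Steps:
$k = -3682$ ($k = \left(-7\right) 526 = -3682$)
$y = -60342$
$S{\left(R,E \right)} = -1446$ ($S{\left(R,E \right)} = - 6 \left(\left(-1\right) \left(-241\right)\right) = \left(-6\right) 241 = -1446$)
$\sqrt{y + \frac{1}{S{\left(k,1 \right)}}} = \sqrt{-60342 + \frac{1}{-1446}} = \sqrt{-60342 - \frac{1}{1446}} = \sqrt{- \frac{87254533}{1446}} = \frac{i \sqrt{126170054718}}{1446}$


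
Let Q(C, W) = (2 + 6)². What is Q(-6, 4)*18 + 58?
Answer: 1210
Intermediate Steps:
Q(C, W) = 64 (Q(C, W) = 8² = 64)
Q(-6, 4)*18 + 58 = 64*18 + 58 = 1152 + 58 = 1210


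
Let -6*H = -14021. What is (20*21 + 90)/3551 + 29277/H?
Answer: 630926472/49788571 ≈ 12.672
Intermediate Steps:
H = 14021/6 (H = -⅙*(-14021) = 14021/6 ≈ 2336.8)
(20*21 + 90)/3551 + 29277/H = (20*21 + 90)/3551 + 29277/(14021/6) = (420 + 90)*(1/3551) + 29277*(6/14021) = 510*(1/3551) + 175662/14021 = 510/3551 + 175662/14021 = 630926472/49788571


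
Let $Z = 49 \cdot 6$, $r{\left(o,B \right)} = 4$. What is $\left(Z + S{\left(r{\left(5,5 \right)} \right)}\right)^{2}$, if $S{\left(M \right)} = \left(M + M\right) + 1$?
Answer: $91809$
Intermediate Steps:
$Z = 294$
$S{\left(M \right)} = 1 + 2 M$ ($S{\left(M \right)} = 2 M + 1 = 1 + 2 M$)
$\left(Z + S{\left(r{\left(5,5 \right)} \right)}\right)^{2} = \left(294 + \left(1 + 2 \cdot 4\right)\right)^{2} = \left(294 + \left(1 + 8\right)\right)^{2} = \left(294 + 9\right)^{2} = 303^{2} = 91809$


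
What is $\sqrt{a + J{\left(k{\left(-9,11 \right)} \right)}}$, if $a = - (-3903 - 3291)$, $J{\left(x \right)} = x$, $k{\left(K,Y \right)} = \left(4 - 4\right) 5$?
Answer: $\sqrt{7194} \approx 84.817$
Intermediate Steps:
$k{\left(K,Y \right)} = 0$ ($k{\left(K,Y \right)} = 0 \cdot 5 = 0$)
$a = 7194$ ($a = - (-3903 - 3291) = \left(-1\right) \left(-7194\right) = 7194$)
$\sqrt{a + J{\left(k{\left(-9,11 \right)} \right)}} = \sqrt{7194 + 0} = \sqrt{7194}$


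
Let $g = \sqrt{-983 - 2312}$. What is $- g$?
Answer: $- i \sqrt{3295} \approx - 57.402 i$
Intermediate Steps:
$g = i \sqrt{3295}$ ($g = \sqrt{-3295} = i \sqrt{3295} \approx 57.402 i$)
$- g = - i \sqrt{3295}$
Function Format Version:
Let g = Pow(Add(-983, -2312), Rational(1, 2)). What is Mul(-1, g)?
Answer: Mul(-1, I, Pow(3295, Rational(1, 2))) ≈ Mul(-57.402, I)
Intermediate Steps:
g = Mul(I, Pow(3295, Rational(1, 2))) (g = Pow(-3295, Rational(1, 2)) = Mul(I, Pow(3295, Rational(1, 2))) ≈ Mul(57.402, I))
Mul(-1, g) = Mul(-1, Mul(I, Pow(3295, Rational(1, 2)))) = Mul(-1, I, Pow(3295, Rational(1, 2)))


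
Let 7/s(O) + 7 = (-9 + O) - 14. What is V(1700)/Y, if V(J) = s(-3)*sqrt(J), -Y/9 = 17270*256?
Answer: 7*sqrt(17)/131307264 ≈ 2.1980e-7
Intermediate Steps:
s(O) = 7/(-30 + O) (s(O) = 7/(-7 + ((-9 + O) - 14)) = 7/(-7 + (-23 + O)) = 7/(-30 + O))
Y = -39790080 (Y = -155430*256 = -9*4421120 = -39790080)
V(J) = -7*sqrt(J)/33 (V(J) = (7/(-30 - 3))*sqrt(J) = (7/(-33))*sqrt(J) = (7*(-1/33))*sqrt(J) = -7*sqrt(J)/33)
V(1700)/Y = -70*sqrt(17)/33/(-39790080) = -70*sqrt(17)/33*(-1/39790080) = 7*sqrt(17)/131307264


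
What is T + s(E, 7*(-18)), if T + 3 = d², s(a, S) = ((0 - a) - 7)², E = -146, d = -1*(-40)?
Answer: 20918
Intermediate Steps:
d = 40
s(a, S) = (-7 - a)² (s(a, S) = (-a - 7)² = (-7 - a)²)
T = 1597 (T = -3 + 40² = -3 + 1600 = 1597)
T + s(E, 7*(-18)) = 1597 + (7 - 146)² = 1597 + (-139)² = 1597 + 19321 = 20918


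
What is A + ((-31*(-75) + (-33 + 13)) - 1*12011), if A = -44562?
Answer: -54268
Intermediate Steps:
A + ((-31*(-75) + (-33 + 13)) - 1*12011) = -44562 + ((-31*(-75) + (-33 + 13)) - 1*12011) = -44562 + ((2325 - 20) - 12011) = -44562 + (2305 - 12011) = -44562 - 9706 = -54268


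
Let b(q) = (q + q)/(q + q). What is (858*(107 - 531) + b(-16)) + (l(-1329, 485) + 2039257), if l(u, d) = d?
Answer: 1675951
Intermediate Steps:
b(q) = 1 (b(q) = (2*q)/((2*q)) = (2*q)*(1/(2*q)) = 1)
(858*(107 - 531) + b(-16)) + (l(-1329, 485) + 2039257) = (858*(107 - 531) + 1) + (485 + 2039257) = (858*(-424) + 1) + 2039742 = (-363792 + 1) + 2039742 = -363791 + 2039742 = 1675951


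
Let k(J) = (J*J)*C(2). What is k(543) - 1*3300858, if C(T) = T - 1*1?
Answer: -3006009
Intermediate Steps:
C(T) = -1 + T (C(T) = T - 1 = -1 + T)
k(J) = J² (k(J) = (J*J)*(-1 + 2) = J²*1 = J²)
k(543) - 1*3300858 = 543² - 1*3300858 = 294849 - 3300858 = -3006009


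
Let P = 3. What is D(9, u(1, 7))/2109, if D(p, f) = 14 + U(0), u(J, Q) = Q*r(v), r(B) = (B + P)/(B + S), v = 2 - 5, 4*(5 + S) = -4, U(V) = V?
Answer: 14/2109 ≈ 0.0066382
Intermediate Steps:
S = -6 (S = -5 + (¼)*(-4) = -5 - 1 = -6)
v = -3
r(B) = (3 + B)/(-6 + B) (r(B) = (B + 3)/(B - 6) = (3 + B)/(-6 + B))
u(J, Q) = 0 (u(J, Q) = Q*((3 - 3)/(-6 - 3)) = Q*(0/(-9)) = Q*(-⅑*0) = Q*0 = 0)
D(p, f) = 14 (D(p, f) = 14 + 0 = 14)
D(9, u(1, 7))/2109 = 14/2109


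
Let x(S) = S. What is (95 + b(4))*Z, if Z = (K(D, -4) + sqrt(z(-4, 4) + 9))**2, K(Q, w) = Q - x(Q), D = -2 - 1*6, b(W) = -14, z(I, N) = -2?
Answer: 567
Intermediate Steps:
D = -8 (D = -2 - 6 = -8)
K(Q, w) = 0 (K(Q, w) = Q - Q = 0)
Z = 7 (Z = (0 + sqrt(-2 + 9))**2 = (0 + sqrt(7))**2 = (sqrt(7))**2 = 7)
(95 + b(4))*Z = (95 - 14)*7 = 81*7 = 567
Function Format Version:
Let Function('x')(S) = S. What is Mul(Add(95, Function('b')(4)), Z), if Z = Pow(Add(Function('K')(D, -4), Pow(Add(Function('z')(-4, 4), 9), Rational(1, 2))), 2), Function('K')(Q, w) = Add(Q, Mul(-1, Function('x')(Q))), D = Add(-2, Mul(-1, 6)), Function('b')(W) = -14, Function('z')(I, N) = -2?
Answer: 567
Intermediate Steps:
D = -8 (D = Add(-2, -6) = -8)
Function('K')(Q, w) = 0 (Function('K')(Q, w) = Add(Q, Mul(-1, Q)) = 0)
Z = 7 (Z = Pow(Add(0, Pow(Add(-2, 9), Rational(1, 2))), 2) = Pow(Add(0, Pow(7, Rational(1, 2))), 2) = Pow(Pow(7, Rational(1, 2)), 2) = 7)
Mul(Add(95, Function('b')(4)), Z) = Mul(Add(95, -14), 7) = Mul(81, 7) = 567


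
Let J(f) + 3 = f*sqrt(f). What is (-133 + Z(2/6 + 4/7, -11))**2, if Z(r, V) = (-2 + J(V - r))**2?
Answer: 261926563535344/85766121 - 415629700000*I*sqrt(210)/4084101 ≈ 3.054e+6 - 1.4748e+6*I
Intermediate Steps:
J(f) = -3 + f**(3/2) (J(f) = -3 + f*sqrt(f) = -3 + f**(3/2))
Z(r, V) = (-5 + (V - r)**(3/2))**2 (Z(r, V) = (-2 + (-3 + (V - r)**(3/2)))**2 = (-5 + (V - r)**(3/2))**2)
(-133 + Z(2/6 + 4/7, -11))**2 = (-133 + (-5 + (-11 - (2/6 + 4/7))**(3/2))**2)**2 = (-133 + (-5 + (-11 - (2*(1/6) + 4*(1/7)))**(3/2))**2)**2 = (-133 + (-5 + (-11 - (1/3 + 4/7))**(3/2))**2)**2 = (-133 + (-5 + (-11 - 1*19/21)**(3/2))**2)**2 = (-133 + (-5 + (-11 - 19/21)**(3/2))**2)**2 = (-133 + (-5 + (-250/21)**(3/2))**2)**2 = (-133 + (-5 - 1250*I*sqrt(210)/441)**2)**2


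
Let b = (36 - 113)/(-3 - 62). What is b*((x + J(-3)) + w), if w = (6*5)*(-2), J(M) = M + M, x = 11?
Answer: -847/13 ≈ -65.154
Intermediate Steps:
J(M) = 2*M
w = -60 (w = 30*(-2) = -60)
b = 77/65 (b = -77/(-65) = -77*(-1/65) = 77/65 ≈ 1.1846)
b*((x + J(-3)) + w) = 77*((11 + 2*(-3)) - 60)/65 = 77*((11 - 6) - 60)/65 = 77*(5 - 60)/65 = (77/65)*(-55) = -847/13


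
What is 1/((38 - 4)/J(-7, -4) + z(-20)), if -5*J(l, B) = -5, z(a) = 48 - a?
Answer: 1/102 ≈ 0.0098039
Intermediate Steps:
J(l, B) = 1 (J(l, B) = -⅕*(-5) = 1)
1/((38 - 4)/J(-7, -4) + z(-20)) = 1/((38 - 4)/1 + (48 - 1*(-20))) = 1/(1*34 + (48 + 20)) = 1/(34 + 68) = 1/102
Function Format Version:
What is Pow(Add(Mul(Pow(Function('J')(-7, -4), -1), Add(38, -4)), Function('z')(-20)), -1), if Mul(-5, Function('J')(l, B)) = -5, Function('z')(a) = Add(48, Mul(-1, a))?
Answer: Rational(1, 102) ≈ 0.0098039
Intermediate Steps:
Function('J')(l, B) = 1 (Function('J')(l, B) = Mul(Rational(-1, 5), -5) = 1)
Pow(Add(Mul(Pow(Function('J')(-7, -4), -1), Add(38, -4)), Function('z')(-20)), -1) = Pow(Add(Mul(Pow(1, -1), Add(38, -4)), Add(48, Mul(-1, -20))), -1) = Pow(Add(Mul(1, 34), Add(48, 20)), -1) = Pow(Add(34, 68), -1) = Pow(102, -1) = Rational(1, 102)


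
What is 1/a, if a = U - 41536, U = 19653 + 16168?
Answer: -1/5715 ≈ -0.00017498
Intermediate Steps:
U = 35821
a = -5715 (a = 35821 - 41536 = -5715)
1/a = 1/(-5715) = -1/5715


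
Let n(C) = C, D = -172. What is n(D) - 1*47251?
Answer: -47423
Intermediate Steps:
n(D) - 1*47251 = -172 - 1*47251 = -172 - 47251 = -47423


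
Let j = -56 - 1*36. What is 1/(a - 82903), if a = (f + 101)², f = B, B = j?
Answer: -1/82822 ≈ -1.2074e-5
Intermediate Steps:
j = -92 (j = -56 - 36 = -92)
B = -92
f = -92
a = 81 (a = (-92 + 101)² = 9² = 81)
1/(a - 82903) = 1/(81 - 82903) = 1/(-82822) = -1/82822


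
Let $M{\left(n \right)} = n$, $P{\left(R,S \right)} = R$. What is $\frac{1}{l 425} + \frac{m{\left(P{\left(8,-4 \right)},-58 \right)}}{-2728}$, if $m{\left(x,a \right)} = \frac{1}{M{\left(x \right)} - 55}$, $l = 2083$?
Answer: $\frac{1013491}{113506419400} \approx 8.9289 \cdot 10^{-6}$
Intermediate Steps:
$m{\left(x,a \right)} = \frac{1}{-55 + x}$ ($m{\left(x,a \right)} = \frac{1}{x - 55} = \frac{1}{-55 + x}$)
$\frac{1}{l 425} + \frac{m{\left(P{\left(8,-4 \right)},-58 \right)}}{-2728} = \frac{1}{2083 \cdot 425} + \frac{1}{\left(-55 + 8\right) \left(-2728\right)} = \frac{1}{2083} \cdot \frac{1}{425} + \frac{1}{-47} \left(- \frac{1}{2728}\right) = \frac{1}{885275} - - \frac{1}{128216} = \frac{1}{885275} + \frac{1}{128216} = \frac{1013491}{113506419400}$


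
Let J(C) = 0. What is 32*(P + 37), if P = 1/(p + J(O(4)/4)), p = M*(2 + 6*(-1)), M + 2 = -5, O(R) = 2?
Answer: 8296/7 ≈ 1185.1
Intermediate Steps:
M = -7 (M = -2 - 5 = -7)
p = 28 (p = -7*(2 + 6*(-1)) = -7*(2 - 6) = -7*(-4) = 28)
P = 1/28 (P = 1/(28 + 0) = 1/28 ≈ 0.035714)
32*(P + 37) = 32*(1/28 + 37) = 32*(1037/28) = 8296/7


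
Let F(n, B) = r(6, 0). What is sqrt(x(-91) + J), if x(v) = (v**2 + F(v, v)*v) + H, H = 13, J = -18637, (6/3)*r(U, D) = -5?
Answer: I*sqrt(40462)/2 ≈ 100.58*I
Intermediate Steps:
r(U, D) = -5/2 (r(U, D) = (1/2)*(-5) = -5/2)
F(n, B) = -5/2
x(v) = 13 + v**2 - 5*v/2 (x(v) = (v**2 - 5*v/2) + 13 = 13 + v**2 - 5*v/2)
sqrt(x(-91) + J) = sqrt((13 + (-91)**2 - 5/2*(-91)) - 18637) = sqrt((13 + 8281 + 455/2) - 18637) = sqrt(17043/2 - 18637) = sqrt(-20231/2) = I*sqrt(40462)/2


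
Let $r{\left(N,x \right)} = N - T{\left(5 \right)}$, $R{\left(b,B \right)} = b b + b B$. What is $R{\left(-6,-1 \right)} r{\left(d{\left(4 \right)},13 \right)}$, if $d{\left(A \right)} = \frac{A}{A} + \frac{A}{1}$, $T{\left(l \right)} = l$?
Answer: $0$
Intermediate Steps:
$R{\left(b,B \right)} = b^{2} + B b$
$d{\left(A \right)} = 1 + A$ ($d{\left(A \right)} = 1 + A 1 = 1 + A$)
$r{\left(N,x \right)} = -5 + N$ ($r{\left(N,x \right)} = N - 5 = -5 + N$)
$R{\left(-6,-1 \right)} r{\left(d{\left(4 \right)},13 \right)} = - 6 \left(-1 - 6\right) \left(-5 + \left(1 + 4\right)\right) = \left(-6\right) \left(-7\right) \left(-5 + 5\right) = 42 \cdot 0 = 0$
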